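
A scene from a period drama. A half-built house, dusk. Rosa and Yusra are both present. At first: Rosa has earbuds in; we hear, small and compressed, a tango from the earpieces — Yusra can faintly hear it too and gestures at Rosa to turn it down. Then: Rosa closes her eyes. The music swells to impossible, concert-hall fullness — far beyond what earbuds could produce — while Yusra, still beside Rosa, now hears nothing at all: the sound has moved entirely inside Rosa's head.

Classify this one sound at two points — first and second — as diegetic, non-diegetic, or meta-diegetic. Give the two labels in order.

First: the earbuds are a physical source both characters can hear → diegetic.
Second: the music now exists only as Rosa's subjective experience; Yusra can no longer hear it → meta-diegetic.

diegetic, meta-diegetic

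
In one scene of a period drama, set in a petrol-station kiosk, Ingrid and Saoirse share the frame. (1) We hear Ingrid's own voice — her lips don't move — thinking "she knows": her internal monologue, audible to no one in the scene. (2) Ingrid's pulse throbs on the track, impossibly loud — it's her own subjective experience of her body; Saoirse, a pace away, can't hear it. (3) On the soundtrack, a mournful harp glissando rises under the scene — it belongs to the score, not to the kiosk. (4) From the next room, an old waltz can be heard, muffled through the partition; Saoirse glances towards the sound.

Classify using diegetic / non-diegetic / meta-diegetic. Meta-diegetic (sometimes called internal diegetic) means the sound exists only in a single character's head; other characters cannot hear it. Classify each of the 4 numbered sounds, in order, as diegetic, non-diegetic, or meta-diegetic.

meta-diegetic, meta-diegetic, non-diegetic, diegetic

Sound (1): it's Ingrid's unspoken thought, heard only by the audience via her subjectivity, so meta-diegetic.
(2) is meta-diegetic: a subjective body sound — Ingrid's private perception, inaudible to Saoirse.
(3) it has no source in the story world and no character can hear it — it's underscore → non-diegetic.
Sound (4): it's coming from the next room — a location within the story world — and Saoirse reacts, so diegetic.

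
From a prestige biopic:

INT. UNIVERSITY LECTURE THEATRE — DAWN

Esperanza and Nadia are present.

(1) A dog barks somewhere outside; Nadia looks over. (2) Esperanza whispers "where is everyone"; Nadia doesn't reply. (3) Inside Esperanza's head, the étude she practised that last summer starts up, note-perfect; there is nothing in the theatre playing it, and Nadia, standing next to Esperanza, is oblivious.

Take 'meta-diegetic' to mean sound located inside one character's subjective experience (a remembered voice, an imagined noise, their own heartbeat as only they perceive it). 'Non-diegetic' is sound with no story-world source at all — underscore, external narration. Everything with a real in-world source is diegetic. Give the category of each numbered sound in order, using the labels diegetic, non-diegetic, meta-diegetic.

(1) is diegetic: the sound comes from a dog physically present in the location.
Sound (2): spoken by a character present in the story world, so diegetic.
(3) is meta-diegetic: it lives in Esperanza's subjectivity, not in the theatre.

diegetic, diegetic, meta-diegetic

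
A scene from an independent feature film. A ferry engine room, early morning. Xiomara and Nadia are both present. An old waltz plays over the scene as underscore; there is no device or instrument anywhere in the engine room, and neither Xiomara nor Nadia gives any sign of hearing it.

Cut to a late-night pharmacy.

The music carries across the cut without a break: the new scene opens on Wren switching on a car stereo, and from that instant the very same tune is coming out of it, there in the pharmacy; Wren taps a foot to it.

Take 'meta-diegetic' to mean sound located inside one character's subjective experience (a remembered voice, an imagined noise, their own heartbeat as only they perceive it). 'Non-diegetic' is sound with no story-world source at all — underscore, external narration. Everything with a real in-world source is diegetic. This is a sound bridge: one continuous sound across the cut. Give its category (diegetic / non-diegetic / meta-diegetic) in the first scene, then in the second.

Scene one: there's no in-world source anywhere and no character hears it — underscore for the audience only → non-diegetic.
Scene two: once Wren turns on a car stereo, the music has a real source in the story world and Wren reacts to it → diegetic.

non-diegetic, diegetic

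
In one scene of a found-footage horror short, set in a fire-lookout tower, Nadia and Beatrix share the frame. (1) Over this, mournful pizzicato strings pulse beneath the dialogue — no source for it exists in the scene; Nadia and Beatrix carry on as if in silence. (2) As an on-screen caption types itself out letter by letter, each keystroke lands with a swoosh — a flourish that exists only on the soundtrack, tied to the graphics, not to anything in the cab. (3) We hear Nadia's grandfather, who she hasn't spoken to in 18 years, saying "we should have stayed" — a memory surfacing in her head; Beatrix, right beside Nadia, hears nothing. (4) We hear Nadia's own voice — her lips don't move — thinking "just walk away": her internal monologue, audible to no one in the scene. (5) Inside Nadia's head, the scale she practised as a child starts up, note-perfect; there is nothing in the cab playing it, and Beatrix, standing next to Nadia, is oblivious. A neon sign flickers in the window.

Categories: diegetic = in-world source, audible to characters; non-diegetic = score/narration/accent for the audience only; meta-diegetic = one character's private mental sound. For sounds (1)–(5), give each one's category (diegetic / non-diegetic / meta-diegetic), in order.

non-diegetic, non-diegetic, meta-diegetic, meta-diegetic, meta-diegetic

(1) nothing in the cab produces it and the characters don't hear it — pure soundtrack → non-diegetic.
(2) is non-diegetic: it accompanies on-screen graphics, not anything inside the story world.
(3) is meta-diegetic: the voice is a memory playing only inside Nadia's mind; Beatrix can't hear it.
Sound (4): it's Nadia's unspoken thought, heard only by the audience via her subjectivity, so meta-diegetic.
(5) is meta-diegetic: the music is a memory playing inside Nadia's mind alone; no real-world source, Beatrix can't hear it.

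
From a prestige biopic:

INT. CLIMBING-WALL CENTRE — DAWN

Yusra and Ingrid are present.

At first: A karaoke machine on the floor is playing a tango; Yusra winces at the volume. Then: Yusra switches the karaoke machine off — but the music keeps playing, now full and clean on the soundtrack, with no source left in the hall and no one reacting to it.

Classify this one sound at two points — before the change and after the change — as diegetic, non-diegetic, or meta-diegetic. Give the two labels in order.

diegetic, non-diegetic

Before the change: a karaoke machine is a real in-scene source and Yusra reacts to it → diegetic.
After the change: there is no longer any in-world source and no one can hear it — it has become underscore → non-diegetic.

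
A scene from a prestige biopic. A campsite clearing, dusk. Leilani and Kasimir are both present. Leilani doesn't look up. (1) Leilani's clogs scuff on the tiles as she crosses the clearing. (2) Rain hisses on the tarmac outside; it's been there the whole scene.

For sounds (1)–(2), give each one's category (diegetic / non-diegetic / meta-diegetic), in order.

diegetic, diegetic

(1) Leilani's footsteps are produced in the story world → diegetic.
(2) ambient/room sound belonging to the story's physical space → diegetic.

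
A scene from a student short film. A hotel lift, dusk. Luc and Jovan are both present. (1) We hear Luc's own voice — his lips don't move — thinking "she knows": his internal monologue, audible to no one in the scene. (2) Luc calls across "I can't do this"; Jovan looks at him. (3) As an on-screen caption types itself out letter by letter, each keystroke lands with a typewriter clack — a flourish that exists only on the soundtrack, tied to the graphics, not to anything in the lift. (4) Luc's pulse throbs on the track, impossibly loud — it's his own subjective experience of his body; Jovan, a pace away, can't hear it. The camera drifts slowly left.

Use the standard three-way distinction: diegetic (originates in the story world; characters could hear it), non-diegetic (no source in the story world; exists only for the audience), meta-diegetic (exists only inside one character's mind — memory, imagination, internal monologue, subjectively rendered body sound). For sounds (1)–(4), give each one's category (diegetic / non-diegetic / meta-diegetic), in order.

meta-diegetic, diegetic, non-diegetic, meta-diegetic

(1) internal monologue — inside Luc's mind, not spoken into the scene → meta-diegetic.
(2) spoken by a character present in the story world → diegetic.
(3) is non-diegetic: sound married to a title/caption — outside the diegesis by definition.
Sound (4): a subjective body sound — Luc's private perception, inaudible to Jovan, so meta-diegetic.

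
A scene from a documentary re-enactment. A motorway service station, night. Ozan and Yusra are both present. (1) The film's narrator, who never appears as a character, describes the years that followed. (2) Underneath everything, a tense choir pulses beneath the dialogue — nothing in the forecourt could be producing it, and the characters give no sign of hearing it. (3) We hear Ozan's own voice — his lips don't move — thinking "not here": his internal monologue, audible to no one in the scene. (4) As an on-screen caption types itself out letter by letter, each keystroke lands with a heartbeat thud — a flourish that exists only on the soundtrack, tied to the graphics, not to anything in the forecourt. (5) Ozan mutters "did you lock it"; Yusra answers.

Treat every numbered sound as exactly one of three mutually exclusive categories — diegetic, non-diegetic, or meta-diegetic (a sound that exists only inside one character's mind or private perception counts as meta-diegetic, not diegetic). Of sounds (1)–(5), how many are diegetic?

(1) external voice-over — not a character, not heard by anyone in the scene → non-diegetic.
(2) score with no on-screen or off-screen source; it exists for the audience alone → non-diegetic.
(3) is meta-diegetic: it's Ozan's unspoken thought, heard only by the audience via his subjectivity.
(4) is non-diegetic: it accompanies on-screen graphics, not anything inside the story world.
(5) is diegetic: spoken by a character present in the story world.
So 1 of the 5 is diegetic: (5).

1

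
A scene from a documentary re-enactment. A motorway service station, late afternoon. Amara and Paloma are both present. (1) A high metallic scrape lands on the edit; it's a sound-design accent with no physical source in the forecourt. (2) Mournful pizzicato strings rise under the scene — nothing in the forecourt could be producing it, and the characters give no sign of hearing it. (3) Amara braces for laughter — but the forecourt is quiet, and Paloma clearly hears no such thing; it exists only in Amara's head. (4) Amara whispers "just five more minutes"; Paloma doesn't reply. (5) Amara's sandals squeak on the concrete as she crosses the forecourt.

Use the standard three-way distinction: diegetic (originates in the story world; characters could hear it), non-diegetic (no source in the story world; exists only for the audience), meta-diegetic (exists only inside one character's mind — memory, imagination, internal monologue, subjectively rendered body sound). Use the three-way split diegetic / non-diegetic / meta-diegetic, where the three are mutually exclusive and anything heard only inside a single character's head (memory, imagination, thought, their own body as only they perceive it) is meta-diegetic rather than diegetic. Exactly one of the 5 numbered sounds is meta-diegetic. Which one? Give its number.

3

(1) nothing in the scene produces it; it's an accent added for the audience → non-diegetic.
(2) is non-diegetic: score with no on-screen or off-screen source; it exists for the audience alone.
(3) is meta-diegetic: the sound is imagined by Amara; nothing in the story world is producing it and Paloma can't hear it.
(4) spoken by a character present in the story world → diegetic.
Sound (5): Amara's footsteps are produced in the story world, so diegetic.
Only (3) is meta-diegetic.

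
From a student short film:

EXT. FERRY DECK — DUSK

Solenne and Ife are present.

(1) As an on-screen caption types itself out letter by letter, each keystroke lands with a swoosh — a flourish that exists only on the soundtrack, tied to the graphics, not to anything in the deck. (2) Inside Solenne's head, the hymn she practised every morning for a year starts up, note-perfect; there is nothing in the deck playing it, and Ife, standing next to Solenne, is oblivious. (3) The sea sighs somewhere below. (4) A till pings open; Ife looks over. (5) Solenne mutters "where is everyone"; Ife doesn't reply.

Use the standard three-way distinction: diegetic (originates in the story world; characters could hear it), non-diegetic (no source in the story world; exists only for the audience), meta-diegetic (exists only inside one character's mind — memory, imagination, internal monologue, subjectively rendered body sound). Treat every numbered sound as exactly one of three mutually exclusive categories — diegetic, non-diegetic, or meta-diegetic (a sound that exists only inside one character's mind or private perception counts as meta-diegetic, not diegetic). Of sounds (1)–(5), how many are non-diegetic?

1

(1) is non-diegetic: it accompanies on-screen graphics, not anything inside the story world.
(2) remembered music, private to Solenne — Ife is oblivious because it isn't in the room → meta-diegetic.
Sound (3): ambient/room sound belonging to the story's physical space, so diegetic.
(4) the sound comes from a till physically present in the location → diegetic.
(5) is diegetic: spoken by a character present in the story world.
So 1 of the 5 is non-diegetic: (1).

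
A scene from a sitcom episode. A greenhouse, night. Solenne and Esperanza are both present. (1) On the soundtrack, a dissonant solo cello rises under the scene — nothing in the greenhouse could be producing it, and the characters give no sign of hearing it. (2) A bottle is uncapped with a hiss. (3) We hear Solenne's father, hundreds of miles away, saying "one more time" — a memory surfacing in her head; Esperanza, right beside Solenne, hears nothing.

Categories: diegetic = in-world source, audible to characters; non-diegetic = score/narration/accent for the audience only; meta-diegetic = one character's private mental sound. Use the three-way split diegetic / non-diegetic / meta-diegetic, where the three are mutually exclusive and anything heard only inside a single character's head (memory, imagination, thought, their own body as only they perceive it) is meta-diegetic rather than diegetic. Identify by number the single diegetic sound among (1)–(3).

2

Sound (1): nothing in the greenhouse produces it and the characters don't hear it — pure soundtrack, so non-diegetic.
Sound (2): an in-world source (a bottle); characters could hear it, so diegetic.
(3) the voice is a memory playing only inside Solenne's mind; Esperanza can't hear it → meta-diegetic.
Only (2) is diegetic.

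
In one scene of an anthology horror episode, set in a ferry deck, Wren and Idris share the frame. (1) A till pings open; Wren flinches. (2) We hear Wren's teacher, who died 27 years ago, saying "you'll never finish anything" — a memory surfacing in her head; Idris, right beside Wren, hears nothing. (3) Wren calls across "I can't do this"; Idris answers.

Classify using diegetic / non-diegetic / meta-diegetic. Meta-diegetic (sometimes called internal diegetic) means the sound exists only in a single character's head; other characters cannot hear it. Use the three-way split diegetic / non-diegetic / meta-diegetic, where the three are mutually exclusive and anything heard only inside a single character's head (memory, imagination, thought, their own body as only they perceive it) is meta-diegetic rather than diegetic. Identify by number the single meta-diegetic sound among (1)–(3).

(1) a till is a real object/event in the scene's world → diegetic.
Sound (2): the voice is a memory playing only inside Wren's mind; Idris can't hear it, so meta-diegetic.
(3) spoken by a character present in the story world → diegetic.
Only (2) is meta-diegetic.

2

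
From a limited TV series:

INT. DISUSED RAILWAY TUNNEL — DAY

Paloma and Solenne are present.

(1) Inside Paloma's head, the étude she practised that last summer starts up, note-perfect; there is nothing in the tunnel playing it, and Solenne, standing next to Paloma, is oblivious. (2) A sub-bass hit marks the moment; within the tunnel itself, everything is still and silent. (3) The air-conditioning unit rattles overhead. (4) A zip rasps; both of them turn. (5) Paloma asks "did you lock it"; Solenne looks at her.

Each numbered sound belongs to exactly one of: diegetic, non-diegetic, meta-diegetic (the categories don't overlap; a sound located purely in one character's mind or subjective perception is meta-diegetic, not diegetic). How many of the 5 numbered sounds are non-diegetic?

1

(1) remembered music, private to Paloma — Solenne is oblivious because it isn't in the room → meta-diegetic.
Sound (2): nothing in the scene produces it; it's an accent added for the audience, so non-diegetic.
Sound (3): ambient/room sound belonging to the story's physical space, so diegetic.
(4) the sound comes from a zip physically present in the location → diegetic.
Sound (5): spoken by a character present in the story world, so diegetic.
Non-diegetic: (2) — that's 1.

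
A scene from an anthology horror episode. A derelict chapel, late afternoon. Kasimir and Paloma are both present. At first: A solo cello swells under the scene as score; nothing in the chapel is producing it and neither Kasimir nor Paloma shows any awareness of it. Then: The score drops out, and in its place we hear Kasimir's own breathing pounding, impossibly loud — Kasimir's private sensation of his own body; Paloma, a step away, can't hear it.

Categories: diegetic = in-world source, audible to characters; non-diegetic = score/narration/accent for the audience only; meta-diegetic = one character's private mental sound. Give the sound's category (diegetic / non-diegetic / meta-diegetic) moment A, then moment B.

non-diegetic, meta-diegetic

Moment A: underscore with no in-world source, inaudible to the characters → non-diegetic.
Moment B: the body sound is Kasimir's subjective perception alone — Paloma can't hear it → meta-diegetic.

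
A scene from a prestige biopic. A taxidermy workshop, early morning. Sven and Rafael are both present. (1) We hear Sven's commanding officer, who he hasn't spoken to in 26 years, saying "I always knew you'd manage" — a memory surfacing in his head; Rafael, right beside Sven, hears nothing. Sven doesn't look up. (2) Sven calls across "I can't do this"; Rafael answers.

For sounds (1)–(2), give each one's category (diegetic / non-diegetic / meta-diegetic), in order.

meta-diegetic, diegetic

(1) it's Sven's recollection rendered as sound; the other character can't hear it → meta-diegetic.
(2) is diegetic: spoken by a character present in the story world.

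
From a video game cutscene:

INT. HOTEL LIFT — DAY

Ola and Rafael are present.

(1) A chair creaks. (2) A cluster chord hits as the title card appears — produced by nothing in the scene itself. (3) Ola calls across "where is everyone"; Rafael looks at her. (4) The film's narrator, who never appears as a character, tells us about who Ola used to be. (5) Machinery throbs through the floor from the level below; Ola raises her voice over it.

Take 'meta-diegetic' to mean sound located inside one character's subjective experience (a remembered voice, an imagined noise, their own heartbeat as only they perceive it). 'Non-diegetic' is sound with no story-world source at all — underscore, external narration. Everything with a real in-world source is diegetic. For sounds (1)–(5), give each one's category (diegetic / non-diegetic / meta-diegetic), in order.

diegetic, non-diegetic, diegetic, non-diegetic, diegetic

(1) the sound comes from a chair physically present in the location → diegetic.
(2) is non-diegetic: an editorial stinger — it belongs to the cut, not the story world.
(3) is diegetic: on-screen dialogue — Ola speaks and Rafael is there to hear.
Sound (4): commentary laid over the scene from outside the fiction, so non-diegetic.
Sound (5): ambient/room sound belonging to the story's physical space, so diegetic.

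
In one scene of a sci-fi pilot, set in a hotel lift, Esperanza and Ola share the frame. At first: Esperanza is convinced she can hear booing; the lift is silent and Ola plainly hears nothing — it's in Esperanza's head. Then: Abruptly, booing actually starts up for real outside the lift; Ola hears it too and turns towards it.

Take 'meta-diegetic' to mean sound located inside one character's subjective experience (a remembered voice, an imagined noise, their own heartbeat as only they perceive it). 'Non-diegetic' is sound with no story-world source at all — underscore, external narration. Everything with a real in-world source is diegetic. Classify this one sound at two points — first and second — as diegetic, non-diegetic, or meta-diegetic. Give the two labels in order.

First: only Esperanza 'hears' it — imagined, in her mind → meta-diegetic.
Second: now there's a real external source and Ola hears it too — in the story world → diegetic.

meta-diegetic, diegetic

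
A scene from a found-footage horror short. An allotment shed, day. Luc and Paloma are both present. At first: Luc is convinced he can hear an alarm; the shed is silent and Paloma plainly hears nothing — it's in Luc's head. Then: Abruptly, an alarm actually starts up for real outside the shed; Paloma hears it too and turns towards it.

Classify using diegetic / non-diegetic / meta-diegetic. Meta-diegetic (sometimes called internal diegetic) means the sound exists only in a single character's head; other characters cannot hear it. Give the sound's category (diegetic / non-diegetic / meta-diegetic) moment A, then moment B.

meta-diegetic, diegetic

Moment A: only Luc 'hears' it — imagined, in his mind → meta-diegetic.
Moment B: now there's a real external source and Paloma hears it too — in the story world → diegetic.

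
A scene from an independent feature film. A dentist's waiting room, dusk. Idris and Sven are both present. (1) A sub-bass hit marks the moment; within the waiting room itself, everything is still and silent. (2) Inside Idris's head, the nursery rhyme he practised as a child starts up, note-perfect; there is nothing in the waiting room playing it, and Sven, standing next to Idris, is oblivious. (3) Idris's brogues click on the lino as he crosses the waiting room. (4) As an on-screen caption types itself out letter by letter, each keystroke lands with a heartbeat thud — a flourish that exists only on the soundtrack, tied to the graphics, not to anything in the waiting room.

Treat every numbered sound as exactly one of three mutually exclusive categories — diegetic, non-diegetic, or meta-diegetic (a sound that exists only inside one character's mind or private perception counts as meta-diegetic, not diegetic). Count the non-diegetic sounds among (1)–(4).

(1) is non-diegetic: nothing in the scene produces it; it's an accent added for the audience.
(2) the music is a memory playing inside Idris's mind alone; no real-world source, Sven can't hear it → meta-diegetic.
(3) Idris's footsteps are produced in the story world → diegetic.
(4) it accompanies on-screen graphics, not anything inside the story world → non-diegetic.
So 2 of the 4 are non-diegetic: (1), (4).

2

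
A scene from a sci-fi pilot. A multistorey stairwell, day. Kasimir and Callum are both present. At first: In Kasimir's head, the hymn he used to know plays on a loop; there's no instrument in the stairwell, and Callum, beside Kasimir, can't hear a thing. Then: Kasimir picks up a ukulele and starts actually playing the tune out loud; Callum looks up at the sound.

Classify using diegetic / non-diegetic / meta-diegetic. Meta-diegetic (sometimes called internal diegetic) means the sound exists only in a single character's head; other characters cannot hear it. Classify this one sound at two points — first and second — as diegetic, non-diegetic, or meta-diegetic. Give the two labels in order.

meta-diegetic, diegetic

First: the tune exists only as Kasimir's private memory; Callum can't hear it → meta-diegetic.
Second: Kasimir is now producing it live on a ukulele, in the room, and Callum hears it → diegetic.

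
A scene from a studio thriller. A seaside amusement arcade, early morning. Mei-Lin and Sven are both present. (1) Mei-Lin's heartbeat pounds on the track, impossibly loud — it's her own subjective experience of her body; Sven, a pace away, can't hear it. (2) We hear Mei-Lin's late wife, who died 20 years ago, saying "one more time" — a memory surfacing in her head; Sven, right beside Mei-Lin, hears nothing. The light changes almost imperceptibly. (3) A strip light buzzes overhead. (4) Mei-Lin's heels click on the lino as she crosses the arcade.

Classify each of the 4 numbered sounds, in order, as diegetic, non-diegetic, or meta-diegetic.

Sound (1): it's Mei-Lin's internal bodily sensation rendered as sound; only Mei-Lin 'hears' it, so meta-diegetic.
(2) is meta-diegetic: a remembered line, private to Mei-Lin — not present in the room, not audible to Sven.
(3) is diegetic: it's the actual ambient sound of the location.
(4) it's the physical sound of Mei-Lin moving in the space → diegetic.

meta-diegetic, meta-diegetic, diegetic, diegetic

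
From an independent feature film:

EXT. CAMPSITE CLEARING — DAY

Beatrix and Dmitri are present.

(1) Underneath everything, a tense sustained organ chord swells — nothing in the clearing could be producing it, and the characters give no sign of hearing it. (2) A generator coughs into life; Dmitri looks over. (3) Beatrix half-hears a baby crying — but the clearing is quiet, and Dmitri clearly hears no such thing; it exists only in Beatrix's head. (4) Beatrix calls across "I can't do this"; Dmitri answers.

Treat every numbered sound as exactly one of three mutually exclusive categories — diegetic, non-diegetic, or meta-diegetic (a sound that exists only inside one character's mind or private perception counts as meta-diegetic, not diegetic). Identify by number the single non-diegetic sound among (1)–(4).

(1) score with no on-screen or off-screen source; it exists for the audience alone → non-diegetic.
(2) a generator is a real object/event in the scene's world → diegetic.
Sound (3): Beatrix alone 'hears' it — an imagined sound, not present in the space, so meta-diegetic.
(4) is diegetic: spoken by a character present in the story world.
Only (1) is non-diegetic.

1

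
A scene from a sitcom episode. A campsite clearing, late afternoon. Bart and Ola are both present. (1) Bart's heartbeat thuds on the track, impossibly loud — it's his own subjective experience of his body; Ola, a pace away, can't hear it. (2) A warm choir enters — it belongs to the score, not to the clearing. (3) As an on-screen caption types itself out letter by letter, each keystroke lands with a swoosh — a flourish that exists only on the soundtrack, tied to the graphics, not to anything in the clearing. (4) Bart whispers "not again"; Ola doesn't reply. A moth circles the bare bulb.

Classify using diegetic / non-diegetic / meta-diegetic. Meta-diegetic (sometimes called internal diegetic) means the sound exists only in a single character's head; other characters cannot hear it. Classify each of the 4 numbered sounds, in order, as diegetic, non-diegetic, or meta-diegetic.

(1) is meta-diegetic: a subjective body sound — Bart's private perception, inaudible to Ola.
(2) is non-diegetic: it has no source in the story world and no character can hear it — it's underscore.
(3) is non-diegetic: the caption isn't part of the story world, so neither is the sound tied to it.
Sound (4): Bart is a character speaking aloud in the scene, so diegetic.

meta-diegetic, non-diegetic, non-diegetic, diegetic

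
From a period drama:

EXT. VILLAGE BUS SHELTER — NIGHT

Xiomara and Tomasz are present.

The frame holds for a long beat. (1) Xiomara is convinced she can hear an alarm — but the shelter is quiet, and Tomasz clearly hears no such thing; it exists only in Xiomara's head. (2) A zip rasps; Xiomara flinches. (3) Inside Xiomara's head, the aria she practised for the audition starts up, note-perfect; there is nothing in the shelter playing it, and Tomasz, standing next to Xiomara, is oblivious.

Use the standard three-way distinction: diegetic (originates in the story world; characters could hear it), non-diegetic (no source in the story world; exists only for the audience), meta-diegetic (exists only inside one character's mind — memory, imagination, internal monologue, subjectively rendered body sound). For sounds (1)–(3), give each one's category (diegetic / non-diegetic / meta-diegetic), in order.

Sound (1): Xiomara alone 'hears' it — an imagined sound, not present in the space, so meta-diegetic.
Sound (2): a zip is a real object/event in the scene's world, so diegetic.
(3) is meta-diegetic: the music is a memory playing inside Xiomara's mind alone; no real-world source, Tomasz can't hear it.

meta-diegetic, diegetic, meta-diegetic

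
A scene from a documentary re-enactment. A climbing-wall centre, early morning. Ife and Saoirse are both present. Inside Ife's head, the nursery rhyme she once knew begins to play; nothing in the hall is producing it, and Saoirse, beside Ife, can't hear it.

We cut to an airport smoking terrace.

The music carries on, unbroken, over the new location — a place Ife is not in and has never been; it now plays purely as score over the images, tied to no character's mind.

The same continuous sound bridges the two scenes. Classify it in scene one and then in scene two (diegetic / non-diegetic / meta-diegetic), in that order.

Scene one: the music exists only inside Ife's mind; Saoirse can't hear it → meta-diegetic.
Scene two: it's detached from Ife entirely and plays over unrelated images with no in-world source — conventional underscore → non-diegetic.

meta-diegetic, non-diegetic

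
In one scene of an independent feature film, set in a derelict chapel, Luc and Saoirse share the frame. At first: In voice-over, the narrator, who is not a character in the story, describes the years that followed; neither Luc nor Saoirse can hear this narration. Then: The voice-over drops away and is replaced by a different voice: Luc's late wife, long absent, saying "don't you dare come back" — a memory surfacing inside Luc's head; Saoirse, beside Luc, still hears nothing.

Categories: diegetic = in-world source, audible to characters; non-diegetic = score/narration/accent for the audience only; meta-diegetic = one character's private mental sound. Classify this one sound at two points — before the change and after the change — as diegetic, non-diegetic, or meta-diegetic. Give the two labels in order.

non-diegetic, meta-diegetic

Before the change: the external narrator addresses only the audience — outside the story world → non-diegetic.
After the change: the replacement voice is a memory inside Luc's mind specifically → meta-diegetic.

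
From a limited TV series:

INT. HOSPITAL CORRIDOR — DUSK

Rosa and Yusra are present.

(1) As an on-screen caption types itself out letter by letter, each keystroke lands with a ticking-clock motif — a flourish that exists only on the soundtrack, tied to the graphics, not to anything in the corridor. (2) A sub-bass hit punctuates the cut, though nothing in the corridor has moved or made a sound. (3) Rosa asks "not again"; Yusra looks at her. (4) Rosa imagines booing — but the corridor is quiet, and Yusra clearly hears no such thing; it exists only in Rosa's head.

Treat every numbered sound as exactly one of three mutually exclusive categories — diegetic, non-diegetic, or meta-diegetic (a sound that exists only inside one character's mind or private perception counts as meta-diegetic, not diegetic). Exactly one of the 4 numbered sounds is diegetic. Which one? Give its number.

Sound (1): it accompanies on-screen graphics, not anything inside the story world, so non-diegetic.
(2) nothing in the scene produces it; it's an accent added for the audience → non-diegetic.
(3) spoken by a character present in the story world → diegetic.
(4) is meta-diegetic: the sound is imagined by Rosa; nothing in the story world is producing it and Yusra can't hear it.
Only (3) is diegetic.

3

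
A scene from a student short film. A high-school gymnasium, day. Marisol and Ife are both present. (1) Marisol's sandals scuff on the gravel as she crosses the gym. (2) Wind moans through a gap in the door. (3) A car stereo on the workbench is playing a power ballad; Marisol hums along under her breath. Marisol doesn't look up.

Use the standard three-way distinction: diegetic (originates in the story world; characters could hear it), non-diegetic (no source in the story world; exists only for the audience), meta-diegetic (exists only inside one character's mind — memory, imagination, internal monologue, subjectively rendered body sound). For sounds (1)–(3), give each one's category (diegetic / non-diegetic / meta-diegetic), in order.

Sound (1): it's the physical sound of Marisol moving in the space, so diegetic.
(2) wind is part of the location's real environment → diegetic.
(3) a car stereo is a physical source in the scene and Marisol reacts to it → diegetic.

diegetic, diegetic, diegetic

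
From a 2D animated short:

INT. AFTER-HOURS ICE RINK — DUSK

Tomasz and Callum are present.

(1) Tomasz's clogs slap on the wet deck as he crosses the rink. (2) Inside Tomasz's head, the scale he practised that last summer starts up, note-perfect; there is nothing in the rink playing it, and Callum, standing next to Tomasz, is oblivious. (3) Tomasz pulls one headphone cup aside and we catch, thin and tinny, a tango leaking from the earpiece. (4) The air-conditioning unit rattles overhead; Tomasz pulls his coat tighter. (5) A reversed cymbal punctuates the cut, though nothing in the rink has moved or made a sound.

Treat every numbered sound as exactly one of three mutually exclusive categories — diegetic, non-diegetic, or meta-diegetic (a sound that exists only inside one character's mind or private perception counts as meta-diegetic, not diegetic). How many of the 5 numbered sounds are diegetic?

Sound (1): Tomasz's footsteps are produced in the story world, so diegetic.
(2) is meta-diegetic: remembered music, private to Tomasz — Callum is oblivious because it isn't in the room.
Sound (3): it's leaking from a physical pair of headphones in the scene, so diegetic.
(4) the air-conditioning unit is part of the location's real environment → diegetic.
(5) is non-diegetic: it's a sound-design accent with no in-world source; no one in the scene can hear it.
Diegetic: (1), (3), (4) — that's 3.

3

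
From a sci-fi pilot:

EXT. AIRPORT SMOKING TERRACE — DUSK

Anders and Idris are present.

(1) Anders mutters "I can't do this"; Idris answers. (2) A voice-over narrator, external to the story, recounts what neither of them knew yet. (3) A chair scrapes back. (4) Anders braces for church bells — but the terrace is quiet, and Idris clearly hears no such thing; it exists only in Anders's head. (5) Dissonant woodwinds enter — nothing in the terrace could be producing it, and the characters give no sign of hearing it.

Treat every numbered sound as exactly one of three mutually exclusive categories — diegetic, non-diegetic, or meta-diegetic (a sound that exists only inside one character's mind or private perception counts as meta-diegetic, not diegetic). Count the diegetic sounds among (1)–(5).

Sound (1): spoken by a character present in the story world, so diegetic.
(2) commentary laid over the scene from outside the fiction → non-diegetic.
(3) the sound comes from a chair physically present in the location → diegetic.
(4) is meta-diegetic: Anders alone 'hears' it — an imagined sound, not present in the space.
(5) it has no source in the story world and no character can hear it — it's underscore → non-diegetic.
Diegetic: (1), (3) — that's 2.

2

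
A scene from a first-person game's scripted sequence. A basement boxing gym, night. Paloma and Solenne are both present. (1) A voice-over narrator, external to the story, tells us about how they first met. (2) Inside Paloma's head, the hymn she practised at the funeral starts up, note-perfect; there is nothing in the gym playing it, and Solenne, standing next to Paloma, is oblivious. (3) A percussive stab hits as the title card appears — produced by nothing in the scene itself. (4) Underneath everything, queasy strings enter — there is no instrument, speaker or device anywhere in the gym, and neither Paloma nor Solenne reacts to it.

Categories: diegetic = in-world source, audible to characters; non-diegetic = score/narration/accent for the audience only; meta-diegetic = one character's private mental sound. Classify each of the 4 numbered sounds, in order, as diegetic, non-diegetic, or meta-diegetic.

(1) is non-diegetic: the narrator exists outside the story world, addressing only the audience.
(2) it lives in Paloma's subjectivity, not in the gym → meta-diegetic.
(3) is non-diegetic: nothing in the scene produces it; it's an accent added for the audience.
Sound (4): score with no on-screen or off-screen source; it exists for the audience alone, so non-diegetic.

non-diegetic, meta-diegetic, non-diegetic, non-diegetic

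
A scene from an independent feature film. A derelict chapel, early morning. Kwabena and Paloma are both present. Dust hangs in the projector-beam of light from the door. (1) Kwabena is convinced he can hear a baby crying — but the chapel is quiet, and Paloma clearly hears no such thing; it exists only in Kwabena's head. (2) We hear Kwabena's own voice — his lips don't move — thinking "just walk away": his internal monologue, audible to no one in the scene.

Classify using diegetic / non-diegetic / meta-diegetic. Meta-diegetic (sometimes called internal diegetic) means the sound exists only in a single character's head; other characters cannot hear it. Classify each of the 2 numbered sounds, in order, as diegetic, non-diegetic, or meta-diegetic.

Sound (1): Kwabena alone 'hears' it — an imagined sound, not present in the space, so meta-diegetic.
Sound (2): internal monologue — inside Kwabena's mind, not spoken into the scene, so meta-diegetic.

meta-diegetic, meta-diegetic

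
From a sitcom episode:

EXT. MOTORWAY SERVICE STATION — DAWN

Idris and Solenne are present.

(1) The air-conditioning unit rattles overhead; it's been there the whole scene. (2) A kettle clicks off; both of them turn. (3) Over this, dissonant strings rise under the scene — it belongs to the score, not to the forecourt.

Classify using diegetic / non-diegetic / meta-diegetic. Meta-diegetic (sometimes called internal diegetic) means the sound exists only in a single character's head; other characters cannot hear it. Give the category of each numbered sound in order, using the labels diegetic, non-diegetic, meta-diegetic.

diegetic, diegetic, non-diegetic

(1) is diegetic: it's the actual ambient sound of the location.
Sound (2): a kettle is a real object/event in the scene's world, so diegetic.
(3) nothing in the forecourt produces it and the characters don't hear it — pure soundtrack → non-diegetic.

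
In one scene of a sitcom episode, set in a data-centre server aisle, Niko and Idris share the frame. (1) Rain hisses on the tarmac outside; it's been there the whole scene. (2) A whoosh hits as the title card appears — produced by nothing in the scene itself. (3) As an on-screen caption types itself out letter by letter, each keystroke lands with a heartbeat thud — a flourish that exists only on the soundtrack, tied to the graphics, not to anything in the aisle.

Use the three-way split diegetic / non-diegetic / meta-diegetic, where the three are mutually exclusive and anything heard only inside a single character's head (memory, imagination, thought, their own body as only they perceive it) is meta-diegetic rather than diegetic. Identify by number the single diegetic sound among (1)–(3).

(1) it's the actual ambient sound of the location → diegetic.
Sound (2): it's a sound-design accent with no in-world source; no one in the scene can hear it, so non-diegetic.
(3) is non-diegetic: sound married to a title/caption — outside the diegesis by definition.
Only (1) is diegetic.

1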